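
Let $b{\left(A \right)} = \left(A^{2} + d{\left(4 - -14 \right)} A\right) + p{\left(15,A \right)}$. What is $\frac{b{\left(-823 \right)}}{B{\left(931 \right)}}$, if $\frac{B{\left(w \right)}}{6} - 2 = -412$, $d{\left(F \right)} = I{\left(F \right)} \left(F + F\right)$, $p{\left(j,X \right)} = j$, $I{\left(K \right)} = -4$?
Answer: $- \frac{198964}{615} \approx -323.52$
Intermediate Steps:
$d{\left(F \right)} = - 8 F$ ($d{\left(F \right)} = - 4 \left(F + F\right) = - 4 \cdot 2 F = - 8 F$)
$B{\left(w \right)} = -2460$ ($B{\left(w \right)} = 12 + 6 \left(-412\right) = 12 - 2472 = -2460$)
$b{\left(A \right)} = 15 + A^{2} - 144 A$ ($b{\left(A \right)} = \left(A^{2} + - 8 \left(4 - -14\right) A\right) + 15 = \left(A^{2} + - 8 \left(4 + 14\right) A\right) + 15 = \left(A^{2} + \left(-8\right) 18 A\right) + 15 = \left(A^{2} - 144 A\right) + 15 = 15 + A^{2} - 144 A$)
$\frac{b{\left(-823 \right)}}{B{\left(931 \right)}} = \frac{15 + \left(-823\right)^{2} - -118512}{-2460} = \left(15 + 677329 + 118512\right) \left(- \frac{1}{2460}\right) = 795856 \left(- \frac{1}{2460}\right) = - \frac{198964}{615}$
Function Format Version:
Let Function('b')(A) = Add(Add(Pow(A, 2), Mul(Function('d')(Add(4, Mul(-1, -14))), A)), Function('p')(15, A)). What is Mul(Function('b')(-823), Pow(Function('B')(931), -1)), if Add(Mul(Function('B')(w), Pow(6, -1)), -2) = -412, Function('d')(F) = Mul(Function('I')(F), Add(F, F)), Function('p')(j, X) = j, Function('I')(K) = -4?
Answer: Rational(-198964, 615) ≈ -323.52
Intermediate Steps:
Function('d')(F) = Mul(-8, F) (Function('d')(F) = Mul(-4, Add(F, F)) = Mul(-4, Mul(2, F)) = Mul(-8, F))
Function('B')(w) = -2460 (Function('B')(w) = Add(12, Mul(6, -412)) = Add(12, -2472) = -2460)
Function('b')(A) = Add(15, Pow(A, 2), Mul(-144, A)) (Function('b')(A) = Add(Add(Pow(A, 2), Mul(Mul(-8, Add(4, Mul(-1, -14))), A)), 15) = Add(Add(Pow(A, 2), Mul(Mul(-8, Add(4, 14)), A)), 15) = Add(Add(Pow(A, 2), Mul(Mul(-8, 18), A)), 15) = Add(Add(Pow(A, 2), Mul(-144, A)), 15) = Add(15, Pow(A, 2), Mul(-144, A)))
Mul(Function('b')(-823), Pow(Function('B')(931), -1)) = Mul(Add(15, Pow(-823, 2), Mul(-144, -823)), Pow(-2460, -1)) = Mul(Add(15, 677329, 118512), Rational(-1, 2460)) = Mul(795856, Rational(-1, 2460)) = Rational(-198964, 615)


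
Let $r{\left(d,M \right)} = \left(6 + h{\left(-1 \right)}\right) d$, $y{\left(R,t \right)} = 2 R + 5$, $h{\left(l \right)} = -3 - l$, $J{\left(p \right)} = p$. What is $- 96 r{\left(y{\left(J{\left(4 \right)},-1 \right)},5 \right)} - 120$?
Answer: $-5112$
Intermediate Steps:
$y{\left(R,t \right)} = 5 + 2 R$
$r{\left(d,M \right)} = 4 d$ ($r{\left(d,M \right)} = \left(6 - 2\right) d = 4 d$)
$- 96 r{\left(y{\left(J{\left(4 \right)},-1 \right)},5 \right)} - 120 = - 96 \cdot 4 \left(5 + 2 \cdot 4\right) - 120 = - 96 \cdot 4 \left(5 + 8\right) - 120 = - 96 \cdot 4 \cdot 13 - 120 = \left(-96\right) 52 - 120 = -4992 - 120 = -5112$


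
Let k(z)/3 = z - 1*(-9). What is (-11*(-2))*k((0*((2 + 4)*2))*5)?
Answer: 594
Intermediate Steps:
k(z) = 27 + 3*z (k(z) = 3*(z - 1*(-9)) = 3*(z + 9) = 3*(9 + z) = 27 + 3*z)
(-11*(-2))*k((0*((2 + 4)*2))*5) = (-11*(-2))*(27 + 3*((0*((2 + 4)*2))*5)) = 22*(27 + 3*((0*(6*2))*5)) = 22*(27 + 3*((0*12)*5)) = 22*(27 + 3*(0*5)) = 22*(27 + 3*0) = 22*(27 + 0) = 22*27 = 594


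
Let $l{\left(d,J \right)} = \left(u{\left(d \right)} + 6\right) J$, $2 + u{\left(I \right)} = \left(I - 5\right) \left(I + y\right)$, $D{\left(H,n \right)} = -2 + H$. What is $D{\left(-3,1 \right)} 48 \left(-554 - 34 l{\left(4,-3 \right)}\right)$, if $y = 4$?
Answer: $230880$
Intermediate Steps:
$u{\left(I \right)} = -2 + \left(-5 + I\right) \left(4 + I\right)$ ($u{\left(I \right)} = -2 + \left(I - 5\right) \left(I + 4\right) = -2 + \left(-5 + I\right) \left(4 + I\right)$)
$l{\left(d,J \right)} = J \left(-16 + d^{2} - d\right)$ ($l{\left(d,J \right)} = \left(\left(-22 + d^{2} - d\right) + 6\right) J = \left(-16 + d^{2} - d\right) J = J \left(-16 + d^{2} - d\right)$)
$D{\left(-3,1 \right)} 48 \left(-554 - 34 l{\left(4,-3 \right)}\right) = \left(-2 - 3\right) 48 \left(-554 - 34 \left(- 3 \left(-16 + 4^{2} - 4\right)\right)\right) = \left(-5\right) 48 \left(-554 - 34 \left(- 3 \left(-16 + 16 - 4\right)\right)\right) = - 240 \left(-554 - 34 \left(\left(-3\right) \left(-4\right)\right)\right) = - 240 \left(-554 - 408\right) = \left(-240\right) \left(-962\right) = 230880$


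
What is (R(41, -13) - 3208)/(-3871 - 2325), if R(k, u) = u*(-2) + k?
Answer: 3141/6196 ≈ 0.50694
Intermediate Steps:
R(k, u) = k - 2*u (R(k, u) = -2*u + k = k - 2*u)
(R(41, -13) - 3208)/(-3871 - 2325) = ((41 - 2*(-13)) - 3208)/(-3871 - 2325) = ((41 + 26) - 3208)/(-6196) = (67 - 3208)*(-1/6196) = -3141*(-1/6196) = 3141/6196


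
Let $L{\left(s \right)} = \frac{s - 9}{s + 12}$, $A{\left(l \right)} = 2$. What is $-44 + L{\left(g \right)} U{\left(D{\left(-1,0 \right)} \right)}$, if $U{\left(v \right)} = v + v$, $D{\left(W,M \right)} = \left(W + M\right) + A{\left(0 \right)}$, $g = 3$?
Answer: $- \frac{224}{5} \approx -44.8$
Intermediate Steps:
$L{\left(s \right)} = \frac{-9 + s}{12 + s}$
$D{\left(W,M \right)} = 2 + M + W$ ($D{\left(W,M \right)} = \left(W + M\right) + 2 = \left(M + W\right) + 2 = 2 + M + W$)
$U{\left(v \right)} = 2 v$
$-44 + L{\left(g \right)} U{\left(D{\left(-1,0 \right)} \right)} = -44 + \frac{-9 + 3}{12 + 3} \cdot 2 \left(2 + 0 - 1\right) = -44 + \frac{1}{15} \left(-6\right) 2 \cdot 1 = -44 + \frac{1}{15} \left(-6\right) 2 = -44 - \frac{4}{5} = - \frac{224}{5}$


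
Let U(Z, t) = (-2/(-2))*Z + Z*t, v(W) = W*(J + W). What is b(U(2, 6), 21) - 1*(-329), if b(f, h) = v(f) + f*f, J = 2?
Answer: 749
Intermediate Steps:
v(W) = W*(2 + W)
U(Z, t) = Z + Z*t (U(Z, t) = (-2*(-½))*Z + Z*t = 1*Z + Z*t = Z + Z*t)
b(f, h) = f² + f*(2 + f) (b(f, h) = f*(2 + f) + f*f = f*(2 + f) + f² = f² + f*(2 + f))
b(U(2, 6), 21) - 1*(-329) = 2*(2*(1 + 6))*(1 + 2*(1 + 6)) - 1*(-329) = 2*(2*7)*(1 + 2*7) + 329 = 2*14*(1 + 14) + 329 = 2*14*15 + 329 = 420 + 329 = 749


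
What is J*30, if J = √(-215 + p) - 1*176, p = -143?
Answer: -5280 + 30*I*√358 ≈ -5280.0 + 567.63*I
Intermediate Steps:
J = -176 + I*√358 (J = √(-215 - 143) - 1*176 = √(-358) - 176 = I*√358 - 176 = -176 + I*√358 ≈ -176.0 + 18.921*I)
J*30 = (-176 + I*√358)*30 = -5280 + 30*I*√358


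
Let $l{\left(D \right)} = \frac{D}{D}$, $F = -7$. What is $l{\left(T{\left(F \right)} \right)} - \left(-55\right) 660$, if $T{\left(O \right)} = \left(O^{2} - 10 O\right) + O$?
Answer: $36301$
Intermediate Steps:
$T{\left(O \right)} = O^{2} - 9 O$
$l{\left(D \right)} = 1$
$l{\left(T{\left(F \right)} \right)} - \left(-55\right) 660 = 1 - \left(-55\right) 660 = 1 - -36300 = 1 + 36300 = 36301$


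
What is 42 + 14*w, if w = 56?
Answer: 826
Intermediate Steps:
42 + 14*w = 42 + 14*56 = 42 + 784 = 826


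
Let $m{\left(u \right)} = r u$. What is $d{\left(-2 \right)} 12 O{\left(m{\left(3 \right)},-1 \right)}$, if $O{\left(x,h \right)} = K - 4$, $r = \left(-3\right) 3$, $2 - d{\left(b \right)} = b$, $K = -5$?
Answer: $-432$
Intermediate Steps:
$d{\left(b \right)} = 2 - b$
$r = -9$
$m{\left(u \right)} = - 9 u$
$O{\left(x,h \right)} = -9$ ($O{\left(x,h \right)} = -5 - 4 = -9$)
$d{\left(-2 \right)} 12 O{\left(m{\left(3 \right)},-1 \right)} = \left(2 - -2\right) 12 \left(-9\right) = \left(2 + 2\right) 12 \left(-9\right) = 4 \cdot 12 \left(-9\right) = 48 \left(-9\right) = -432$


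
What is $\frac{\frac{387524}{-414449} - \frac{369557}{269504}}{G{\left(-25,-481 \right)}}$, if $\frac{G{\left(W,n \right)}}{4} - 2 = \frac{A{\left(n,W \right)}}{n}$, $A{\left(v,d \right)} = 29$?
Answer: $- \frac{123906464447909}{416848215420672} \approx -0.29725$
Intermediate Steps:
$G{\left(W,n \right)} = 8 + \frac{116}{n}$ ($G{\left(W,n \right)} = 8 + 4 \frac{29}{n} = 8 + \frac{116}{n}$)
$\frac{\frac{387524}{-414449} - \frac{369557}{269504}}{G{\left(-25,-481 \right)}} = \frac{\frac{387524}{-414449} - \frac{369557}{269504}}{8 + \frac{116}{-481}} = \frac{387524 \left(- \frac{1}{414449}\right) - \frac{369557}{269504}}{8 + 116 \left(- \frac{1}{481}\right)} = \frac{- \frac{387524}{414449} - \frac{369557}{269504}}{8 - \frac{116}{481}} = - \frac{257601797189}{111695663296 \cdot \frac{3732}{481}} = \left(- \frac{257601797189}{111695663296}\right) \frac{481}{3732} = - \frac{123906464447909}{416848215420672}$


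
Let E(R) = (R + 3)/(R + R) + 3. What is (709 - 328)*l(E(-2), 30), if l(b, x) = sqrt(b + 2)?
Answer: 381*sqrt(19)/2 ≈ 830.37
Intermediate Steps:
E(R) = 3 + (3 + R)/(2*R) (E(R) = (3 + R)/((2*R)) + 3 = (3 + R)*(1/(2*R)) + 3 = (3 + R)/(2*R) + 3 = 3 + (3 + R)/(2*R))
l(b, x) = sqrt(2 + b)
(709 - 328)*l(E(-2), 30) = (709 - 328)*sqrt(2 + (1/2)*(3 + 7*(-2))/(-2)) = 381*sqrt(2 + (1/2)*(-1/2)*(3 - 14)) = 381*sqrt(2 + (1/2)*(-1/2)*(-11)) = 381*sqrt(2 + 11/4) = 381*sqrt(19/4) = 381*(sqrt(19)/2) = 381*sqrt(19)/2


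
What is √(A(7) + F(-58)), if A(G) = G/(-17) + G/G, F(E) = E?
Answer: 4*I*√1037/17 ≈ 7.5771*I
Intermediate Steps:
A(G) = 1 - G/17 (A(G) = G*(-1/17) + 1 = -G/17 + 1 = 1 - G/17)
√(A(7) + F(-58)) = √((1 - 1/17*7) - 58) = √((1 - 7/17) - 58) = √(10/17 - 58) = √(-976/17) = 4*I*√1037/17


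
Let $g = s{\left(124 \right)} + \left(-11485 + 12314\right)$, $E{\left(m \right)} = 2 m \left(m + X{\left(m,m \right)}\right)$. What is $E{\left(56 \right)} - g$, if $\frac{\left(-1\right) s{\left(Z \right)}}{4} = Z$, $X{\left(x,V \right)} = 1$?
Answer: $6051$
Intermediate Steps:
$s{\left(Z \right)} = - 4 Z$
$E{\left(m \right)} = 2 m \left(1 + m\right)$ ($E{\left(m \right)} = 2 m \left(m + 1\right) = 2 m \left(1 + m\right)$)
$g = 333$ ($g = \left(-4\right) 124 + \left(-11485 + 12314\right) = -496 + 829 = 333$)
$E{\left(56 \right)} - g = 2 \cdot 56 \left(1 + 56\right) - 333 = 2 \cdot 56 \cdot 57 - 333 = 6384 - 333 = 6051$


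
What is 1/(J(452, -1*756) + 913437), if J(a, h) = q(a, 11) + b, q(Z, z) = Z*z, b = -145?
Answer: 1/918264 ≈ 1.0890e-6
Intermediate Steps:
J(a, h) = -145 + 11*a (J(a, h) = a*11 - 145 = 11*a - 145 = -145 + 11*a)
1/(J(452, -1*756) + 913437) = 1/((-145 + 11*452) + 913437) = 1/((-145 + 4972) + 913437) = 1/(4827 + 913437) = 1/918264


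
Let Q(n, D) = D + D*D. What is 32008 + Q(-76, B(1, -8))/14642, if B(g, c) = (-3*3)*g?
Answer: 234330604/7321 ≈ 32008.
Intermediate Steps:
B(g, c) = -9*g
Q(n, D) = D + D²
32008 + Q(-76, B(1, -8))/14642 = 32008 + ((-9*1)*(1 - 9*1))/14642 = 32008 - 9*(1 - 9)*(1/14642) = 32008 - 9*(-8)*(1/14642) = 32008 + 72*(1/14642) = 32008 + 36/7321 = 234330604/7321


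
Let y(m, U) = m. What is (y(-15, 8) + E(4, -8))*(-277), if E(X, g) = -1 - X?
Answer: 5540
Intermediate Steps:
(y(-15, 8) + E(4, -8))*(-277) = (-15 + (-1 - 1*4))*(-277) = (-15 + (-1 - 4))*(-277) = (-15 - 5)*(-277) = -20*(-277) = 5540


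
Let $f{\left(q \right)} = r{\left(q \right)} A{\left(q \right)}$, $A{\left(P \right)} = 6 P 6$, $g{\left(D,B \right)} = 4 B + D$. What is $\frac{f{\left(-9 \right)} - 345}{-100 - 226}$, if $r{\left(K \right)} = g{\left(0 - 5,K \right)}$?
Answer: $- \frac{12939}{326} \approx -39.69$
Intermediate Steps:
$g{\left(D,B \right)} = D + 4 B$
$A{\left(P \right)} = 36 P$
$r{\left(K \right)} = -5 + 4 K$ ($r{\left(K \right)} = \left(0 - 5\right) + 4 K = -5 + 4 K$)
$f{\left(q \right)} = 36 q \left(-5 + 4 q\right)$ ($f{\left(q \right)} = \left(-5 + 4 q\right) 36 q = 36 q \left(-5 + 4 q\right)$)
$\frac{f{\left(-9 \right)} - 345}{-100 - 226} = \frac{36 \left(-9\right) \left(-5 + 4 \left(-9\right)\right) - 345}{-100 - 226} = \frac{36 \left(-9\right) \left(-5 - 36\right) - 345}{-326} = \left(36 \left(-9\right) \left(-41\right) - 345\right) \left(- \frac{1}{326}\right) = \left(13284 - 345\right) \left(- \frac{1}{326}\right) = 12939 \left(- \frac{1}{326}\right) = - \frac{12939}{326}$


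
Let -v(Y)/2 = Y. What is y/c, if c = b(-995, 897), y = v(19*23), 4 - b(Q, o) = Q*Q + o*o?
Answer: 437/897315 ≈ 0.00048701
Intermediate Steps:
v(Y) = -2*Y
b(Q, o) = 4 - Q² - o² (b(Q, o) = 4 - (Q*Q + o*o) = 4 - (Q² + o²) = 4 + (-Q² - o²) = 4 - Q² - o²)
y = -874 (y = -38*23 = -2*437 = -874)
c = -1794630 (c = 4 - 1*(-995)² - 1*897² = 4 - 1*990025 - 1*804609 = 4 - 990025 - 804609 = -1794630)
y/c = -874/(-1794630) = -874*(-1/1794630) = 437/897315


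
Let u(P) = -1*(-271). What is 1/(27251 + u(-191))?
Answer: 1/27522 ≈ 3.6335e-5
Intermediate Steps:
u(P) = 271
1/(27251 + u(-191)) = 1/(27251 + 271) = 1/27522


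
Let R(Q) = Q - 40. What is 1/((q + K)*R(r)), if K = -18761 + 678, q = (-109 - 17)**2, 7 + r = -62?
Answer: 1/240563 ≈ 4.1569e-6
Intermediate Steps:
r = -69 (r = -7 - 62 = -69)
R(Q) = -40 + Q
q = 15876 (q = (-126)**2 = 15876)
K = -18083
1/((q + K)*R(r)) = 1/((15876 - 18083)*(-40 - 69)) = 1/(-2207*(-109)) = -1/2207*(-1/109) = 1/240563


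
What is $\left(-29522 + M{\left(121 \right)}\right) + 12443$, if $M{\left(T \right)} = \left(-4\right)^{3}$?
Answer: $-17143$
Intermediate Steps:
$M{\left(T \right)} = -64$
$\left(-29522 + M{\left(121 \right)}\right) + 12443 = \left(-29522 - 64\right) + 12443 = -29586 + 12443 = -17143$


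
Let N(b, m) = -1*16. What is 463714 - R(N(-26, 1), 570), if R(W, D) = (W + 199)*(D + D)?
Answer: 255094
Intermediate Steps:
N(b, m) = -16
R(W, D) = 2*D*(199 + W) (R(W, D) = (199 + W)*(2*D) = 2*D*(199 + W))
463714 - R(N(-26, 1), 570) = 463714 - 2*570*(199 - 16) = 463714 - 2*570*183 = 463714 - 1*208620 = 463714 - 208620 = 255094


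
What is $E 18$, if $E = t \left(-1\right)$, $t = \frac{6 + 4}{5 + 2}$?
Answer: $- \frac{180}{7} \approx -25.714$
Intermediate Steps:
$t = \frac{10}{7} \approx 1.4286$
$E = - \frac{10}{7}$ ($E = \frac{10}{7} \left(-1\right) = - \frac{10}{7} \approx -1.4286$)
$E 18 = \left(- \frac{10}{7}\right) 18 = - \frac{180}{7}$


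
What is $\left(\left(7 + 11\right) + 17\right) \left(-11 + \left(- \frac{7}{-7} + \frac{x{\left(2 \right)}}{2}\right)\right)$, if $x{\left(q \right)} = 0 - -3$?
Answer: $- \frac{595}{2} \approx -297.5$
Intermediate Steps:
$x{\left(q \right)} = 3$ ($x{\left(q \right)} = 0 + 3 = 3$)
$\left(\left(7 + 11\right) + 17\right) \left(-11 + \left(- \frac{7}{-7} + \frac{x{\left(2 \right)}}{2}\right)\right) = \left(\left(7 + 11\right) + 17\right) \left(-11 + \left(- \frac{7}{-7} + \frac{3}{2}\right)\right) = \left(18 + 17\right) \left(-11 + \left(\left(-7\right) \left(- \frac{1}{7}\right) + 3 \cdot \frac{1}{2}\right)\right) = 35 \left(-11 + \left(1 + \frac{3}{2}\right)\right) = 35 \left(-11 + \frac{5}{2}\right) = 35 \left(- \frac{17}{2}\right) = - \frac{595}{2}$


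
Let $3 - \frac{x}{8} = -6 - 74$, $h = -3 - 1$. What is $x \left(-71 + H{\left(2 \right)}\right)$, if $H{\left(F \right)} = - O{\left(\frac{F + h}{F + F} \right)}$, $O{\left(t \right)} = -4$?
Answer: $-44488$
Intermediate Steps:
$h = -4$
$x = 664$ ($x = 24 - 8 \left(-6 - 74\right) = 24 - -640 = 24 + 640 = 664$)
$H{\left(F \right)} = 4$ ($H{\left(F \right)} = \left(-1\right) \left(-4\right) = 4$)
$x \left(-71 + H{\left(2 \right)}\right) = 664 \left(-71 + 4\right) = 664 \left(-67\right) = -44488$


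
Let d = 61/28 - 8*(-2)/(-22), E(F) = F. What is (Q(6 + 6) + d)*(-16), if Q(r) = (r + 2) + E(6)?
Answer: -26428/77 ≈ -343.22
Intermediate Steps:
Q(r) = 8 + r (Q(r) = (r + 2) + 6 = (2 + r) + 6 = 8 + r)
d = 447/308 (d = 61*(1/28) + 16*(-1/22) = 61/28 - 8/11 = 447/308 ≈ 1.4513)
(Q(6 + 6) + d)*(-16) = ((8 + (6 + 6)) + 447/308)*(-16) = ((8 + 12) + 447/308)*(-16) = (20 + 447/308)*(-16) = (6607/308)*(-16) = -26428/77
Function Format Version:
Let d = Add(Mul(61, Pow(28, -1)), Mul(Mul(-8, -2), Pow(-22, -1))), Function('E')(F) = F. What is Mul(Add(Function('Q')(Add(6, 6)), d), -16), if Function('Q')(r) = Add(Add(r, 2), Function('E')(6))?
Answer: Rational(-26428, 77) ≈ -343.22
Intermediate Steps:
Function('Q')(r) = Add(8, r) (Function('Q')(r) = Add(Add(r, 2), 6) = Add(Add(2, r), 6) = Add(8, r))
d = Rational(447, 308) (d = Add(Mul(61, Rational(1, 28)), Mul(16, Rational(-1, 22))) = Add(Rational(61, 28), Rational(-8, 11)) = Rational(447, 308) ≈ 1.4513)
Mul(Add(Function('Q')(Add(6, 6)), d), -16) = Mul(Add(Add(8, Add(6, 6)), Rational(447, 308)), -16) = Mul(Add(Add(8, 12), Rational(447, 308)), -16) = Mul(Add(20, Rational(447, 308)), -16) = Mul(Rational(6607, 308), -16) = Rational(-26428, 77)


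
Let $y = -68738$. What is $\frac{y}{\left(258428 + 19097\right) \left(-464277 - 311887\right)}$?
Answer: $\frac{34369}{107702457050} \approx 3.1911 \cdot 10^{-7}$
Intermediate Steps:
$\frac{y}{\left(258428 + 19097\right) \left(-464277 - 311887\right)} = - \frac{68738}{\left(258428 + 19097\right) \left(-464277 - 311887\right)} = - \frac{68738}{277525 \left(-776164\right)} = - \frac{68738}{-215404914100} = \left(-68738\right) \left(- \frac{1}{215404914100}\right) = \frac{34369}{107702457050}$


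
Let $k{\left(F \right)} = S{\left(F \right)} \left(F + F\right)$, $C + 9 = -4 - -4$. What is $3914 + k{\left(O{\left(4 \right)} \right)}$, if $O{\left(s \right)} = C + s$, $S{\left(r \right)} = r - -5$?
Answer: $3914$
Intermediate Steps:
$S{\left(r \right)} = 5 + r$ ($S{\left(r \right)} = r + 5 = 5 + r$)
$C = -9$ ($C = -9 - 0 = -9 + \left(-4 + 4\right) = -9 + 0 = -9$)
$O{\left(s \right)} = -9 + s$
$k{\left(F \right)} = 2 F \left(5 + F\right)$ ($k{\left(F \right)} = \left(5 + F\right) \left(F + F\right) = \left(5 + F\right) 2 F = 2 F \left(5 + F\right)$)
$3914 + k{\left(O{\left(4 \right)} \right)} = 3914 + 2 \left(-9 + 4\right) \left(5 + \left(-9 + 4\right)\right) = 3914 + 2 \left(-5\right) \left(5 - 5\right) = 3914 + 2 \left(-5\right) 0 = 3914 + 0 = 3914$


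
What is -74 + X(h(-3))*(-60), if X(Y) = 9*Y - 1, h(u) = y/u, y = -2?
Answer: -374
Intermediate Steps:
h(u) = -2/u
X(Y) = -1 + 9*Y
-74 + X(h(-3))*(-60) = -74 + (-1 + 9*(-2/(-3)))*(-60) = -74 + (-1 + 9*(-2*(-⅓)))*(-60) = -74 + (-1 + 9*(⅔))*(-60) = -74 + (-1 + 6)*(-60) = -74 + 5*(-60) = -74 - 300 = -374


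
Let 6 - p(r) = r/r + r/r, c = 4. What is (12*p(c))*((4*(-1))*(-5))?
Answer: 960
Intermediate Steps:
p(r) = 4 (p(r) = 6 - (r/r + r/r) = 6 - (1 + 1) = 6 - 1*2 = 6 - 2 = 4)
(12*p(c))*((4*(-1))*(-5)) = (12*4)*((4*(-1))*(-5)) = 48*(-4*(-5)) = 48*20 = 960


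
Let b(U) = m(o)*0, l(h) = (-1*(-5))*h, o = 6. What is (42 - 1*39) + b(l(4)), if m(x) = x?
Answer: 3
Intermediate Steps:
l(h) = 5*h
b(U) = 0 (b(U) = 6*0 = 0)
(42 - 1*39) + b(l(4)) = (42 - 1*39) + 0 = (42 - 39) + 0 = 3 + 0 = 3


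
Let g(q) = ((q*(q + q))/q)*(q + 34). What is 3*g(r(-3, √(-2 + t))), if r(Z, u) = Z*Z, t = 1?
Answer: 2322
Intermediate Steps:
r(Z, u) = Z²
g(q) = 2*q*(34 + q) (g(q) = ((q*(2*q))/q)*(34 + q) = ((2*q²)/q)*(34 + q) = (2*q)*(34 + q) = 2*q*(34 + q))
3*g(r(-3, √(-2 + t))) = 3*(2*(-3)²*(34 + (-3)²)) = 3*(2*9*(34 + 9)) = 3*(2*9*43) = 3*774 = 2322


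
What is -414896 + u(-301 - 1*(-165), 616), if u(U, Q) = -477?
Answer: -415373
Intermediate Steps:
-414896 + u(-301 - 1*(-165), 616) = -414896 - 477 = -415373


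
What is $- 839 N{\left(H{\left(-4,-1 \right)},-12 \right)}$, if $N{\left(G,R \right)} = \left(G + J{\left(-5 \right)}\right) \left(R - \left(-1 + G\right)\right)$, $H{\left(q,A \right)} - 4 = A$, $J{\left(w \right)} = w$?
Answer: $-23492$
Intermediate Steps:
$H{\left(q,A \right)} = 4 + A$
$N{\left(G,R \right)} = \left(-5 + G\right) \left(1 + R - G\right)$ ($N{\left(G,R \right)} = \left(G - 5\right) \left(R - \left(-1 + G\right)\right) = \left(-5 + G\right) \left(1 + R - G\right)$)
$- 839 N{\left(H{\left(-4,-1 \right)},-12 \right)} = - 839 \left(-5 - \left(4 - 1\right)^{2} - -60 + 6 \left(4 - 1\right) + \left(4 - 1\right) \left(-12\right)\right) = - 839 \left(-5 - 3^{2} + 60 + 6 \cdot 3 + 3 \left(-12\right)\right) = - 839 \left(-5 - 9 + 60 + 18 - 36\right) = \left(-839\right) 28 = -23492$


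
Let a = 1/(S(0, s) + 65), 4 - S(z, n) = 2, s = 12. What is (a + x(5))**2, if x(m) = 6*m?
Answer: 4044121/4489 ≈ 900.90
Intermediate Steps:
S(z, n) = 2 (S(z, n) = 4 - 1*2 = 4 - 2 = 2)
a = 1/67 (a = 1/(2 + 65) = 1/67 ≈ 0.014925)
(a + x(5))**2 = (1/67 + 6*5)**2 = (1/67 + 30)**2 = (2011/67)**2 = 4044121/4489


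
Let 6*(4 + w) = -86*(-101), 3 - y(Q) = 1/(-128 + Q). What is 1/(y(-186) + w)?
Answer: 942/1362763 ≈ 0.00069124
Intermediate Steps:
y(Q) = 3 - 1/(-128 + Q)
w = 4331/3 (w = -4 + (-86*(-101))/6 = -4 + (⅙)*8686 = -4 + 4343/3 = 4331/3 ≈ 1443.7)
1/(y(-186) + w) = 1/((-385 + 3*(-186))/(-128 - 186) + 4331/3) = 1/((-385 - 558)/(-314) + 4331/3) = 1/(-1/314*(-943) + 4331/3) = 1/(943/314 + 4331/3) = 1/(1362763/942) = 942/1362763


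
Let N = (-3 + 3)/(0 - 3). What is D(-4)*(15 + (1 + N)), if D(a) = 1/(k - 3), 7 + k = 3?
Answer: -16/7 ≈ -2.2857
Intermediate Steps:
k = -4 (k = -7 + 3 = -4)
D(a) = -1/7 (D(a) = 1/(-4 - 3) = 1/(-7) = -1/7)
N = 0 (N = 0/(-3) = 0*(-1/3) = 0)
D(-4)*(15 + (1 + N)) = -(15 + (1 + 0))/7 = -(15 + 1)/7 = -1/7*16 = -16/7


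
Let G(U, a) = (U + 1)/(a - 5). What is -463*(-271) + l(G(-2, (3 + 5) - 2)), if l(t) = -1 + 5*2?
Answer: 125482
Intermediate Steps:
G(U, a) = (1 + U)/(-5 + a)
l(t) = 9 (l(t) = -1 + 10 = 9)
-463*(-271) + l(G(-2, (3 + 5) - 2)) = -463*(-271) + 9 = 125473 + 9 = 125482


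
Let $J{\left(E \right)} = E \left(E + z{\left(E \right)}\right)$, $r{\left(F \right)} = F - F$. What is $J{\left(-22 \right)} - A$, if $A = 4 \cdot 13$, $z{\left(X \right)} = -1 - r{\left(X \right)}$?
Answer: $454$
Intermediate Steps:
$r{\left(F \right)} = 0$
$z{\left(X \right)} = -1$ ($z{\left(X \right)} = -1 - 0 = -1 + 0 = -1$)
$A = 52$
$J{\left(E \right)} = E \left(-1 + E\right)$ ($J{\left(E \right)} = E \left(E - 1\right) = E \left(-1 + E\right)$)
$J{\left(-22 \right)} - A = - 22 \left(-1 - 22\right) - 52 = \left(-22\right) \left(-23\right) - 52 = 506 - 52 = 454$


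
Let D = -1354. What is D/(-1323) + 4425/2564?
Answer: 9325931/3392172 ≈ 2.7493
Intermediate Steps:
D/(-1323) + 4425/2564 = -1354/(-1323) + 4425/2564 = -1354*(-1/1323) + 4425*(1/2564) = 1354/1323 + 4425/2564 = 9325931/3392172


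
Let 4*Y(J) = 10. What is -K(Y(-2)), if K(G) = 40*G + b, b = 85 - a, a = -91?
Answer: -276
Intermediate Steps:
b = 176 (b = 85 - 1*(-91) = 85 + 91 = 176)
Y(J) = 5/2 (Y(J) = (1/4)*10 = 5/2)
K(G) = 176 + 40*G (K(G) = 40*G + 176 = 176 + 40*G)
-K(Y(-2)) = -(176 + 40*(5/2)) = -(176 + 100) = -1*276 = -276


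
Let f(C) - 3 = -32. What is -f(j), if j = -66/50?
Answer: 29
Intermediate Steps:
j = -33/25 (j = -66*1/50 = -33/25 ≈ -1.3200)
f(C) = -29 (f(C) = 3 - 32 = -29)
-f(j) = -1*(-29) = 29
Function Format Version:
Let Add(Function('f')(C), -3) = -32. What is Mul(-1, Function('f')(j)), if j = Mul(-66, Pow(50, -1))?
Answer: 29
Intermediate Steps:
j = Rational(-33, 25) (j = Mul(-66, Rational(1, 50)) = Rational(-33, 25) ≈ -1.3200)
Function('f')(C) = -29 (Function('f')(C) = Add(3, -32) = -29)
Mul(-1, Function('f')(j)) = Mul(-1, -29) = 29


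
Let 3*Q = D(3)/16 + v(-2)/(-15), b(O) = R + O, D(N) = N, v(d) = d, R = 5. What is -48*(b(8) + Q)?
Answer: -9437/15 ≈ -629.13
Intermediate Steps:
b(O) = 5 + O
Q = 77/720 (Q = (3/16 - 2/(-15))/3 = (3*(1/16) - 2*(-1/15))/3 = (3/16 + 2/15)/3 = (1/3)*(77/240) = 77/720 ≈ 0.10694)
-48*(b(8) + Q) = -48*((5 + 8) + 77/720) = -48*(13 + 77/720) = -48*9437/720 = -9437/15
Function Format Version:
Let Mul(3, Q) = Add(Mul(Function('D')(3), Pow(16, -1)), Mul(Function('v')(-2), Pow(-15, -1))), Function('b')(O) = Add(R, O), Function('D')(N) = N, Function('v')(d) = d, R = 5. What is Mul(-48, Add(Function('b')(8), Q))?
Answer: Rational(-9437, 15) ≈ -629.13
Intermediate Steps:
Function('b')(O) = Add(5, O)
Q = Rational(77, 720) (Q = Mul(Rational(1, 3), Add(Mul(3, Pow(16, -1)), Mul(-2, Pow(-15, -1)))) = Mul(Rational(1, 3), Add(Mul(3, Rational(1, 16)), Mul(-2, Rational(-1, 15)))) = Mul(Rational(1, 3), Add(Rational(3, 16), Rational(2, 15))) = Mul(Rational(1, 3), Rational(77, 240)) = Rational(77, 720) ≈ 0.10694)
Mul(-48, Add(Function('b')(8), Q)) = Mul(-48, Add(Add(5, 8), Rational(77, 720))) = Mul(-48, Add(13, Rational(77, 720))) = Mul(-48, Rational(9437, 720)) = Rational(-9437, 15)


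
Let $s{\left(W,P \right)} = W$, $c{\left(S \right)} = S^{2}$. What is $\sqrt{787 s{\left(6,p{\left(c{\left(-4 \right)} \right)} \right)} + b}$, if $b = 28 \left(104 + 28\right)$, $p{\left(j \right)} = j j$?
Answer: $\sqrt{8418} \approx 91.75$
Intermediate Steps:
$p{\left(j \right)} = j^{2}$
$b = 3696$ ($b = 28 \cdot 132 = 3696$)
$\sqrt{787 s{\left(6,p{\left(c{\left(-4 \right)} \right)} \right)} + b} = \sqrt{787 \cdot 6 + 3696} = \sqrt{4722 + 3696} = \sqrt{8418}$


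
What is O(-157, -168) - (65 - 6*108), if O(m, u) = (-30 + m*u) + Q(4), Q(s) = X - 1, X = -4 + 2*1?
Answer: 26926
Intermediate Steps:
X = -2 (X = -4 + 2 = -2)
Q(s) = -3 (Q(s) = -2 - 1 = -3)
O(m, u) = -33 + m*u (O(m, u) = (-30 + m*u) - 3 = -33 + m*u)
O(-157, -168) - (65 - 6*108) = (-33 - 157*(-168)) - (65 - 6*108) = (-33 + 26376) - (65 - 648) = 26343 - 1*(-583) = 26343 + 583 = 26926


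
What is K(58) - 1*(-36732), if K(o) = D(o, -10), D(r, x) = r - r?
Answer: 36732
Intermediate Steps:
D(r, x) = 0
K(o) = 0
K(58) - 1*(-36732) = 0 - 1*(-36732) = 0 + 36732 = 36732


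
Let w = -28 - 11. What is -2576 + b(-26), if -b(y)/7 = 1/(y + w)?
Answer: -167433/65 ≈ -2575.9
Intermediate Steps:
w = -39
b(y) = -7/(-39 + y) (b(y) = -7/(y - 39) = -7/(-39 + y))
-2576 + b(-26) = -2576 - 7/(-39 - 26) = -2576 - 7/(-65) = -2576 - 7*(-1/65) = -2576 + 7/65 = -167433/65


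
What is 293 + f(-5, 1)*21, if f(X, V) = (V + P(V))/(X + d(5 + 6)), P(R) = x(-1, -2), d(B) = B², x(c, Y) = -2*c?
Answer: 34051/116 ≈ 293.54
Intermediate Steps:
P(R) = 2 (P(R) = -2*(-1) = 2)
f(X, V) = (2 + V)/(121 + X) (f(X, V) = (V + 2)/(X + (5 + 6)²) = (2 + V)/(X + 11²) = (2 + V)/(X + 121) = (2 + V)/(121 + X))
293 + f(-5, 1)*21 = 293 + ((2 + 1)/(121 - 5))*21 = 293 + (3/116)*21 = 293 + 63/116 = 34051/116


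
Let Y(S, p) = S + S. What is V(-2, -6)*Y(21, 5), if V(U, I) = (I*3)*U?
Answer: 1512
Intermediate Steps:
Y(S, p) = 2*S
V(U, I) = 3*I*U (V(U, I) = (3*I)*U = 3*I*U)
V(-2, -6)*Y(21, 5) = (3*(-6)*(-2))*(2*21) = 36*42 = 1512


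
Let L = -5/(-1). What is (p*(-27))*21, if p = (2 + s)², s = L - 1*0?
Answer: -27783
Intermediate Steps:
L = 5 (L = -5*(-1) = 5)
s = 5 (s = 5 - 1*0 = 5 + 0 = 5)
p = 49 (p = (2 + 5)² = 7² = 49)
(p*(-27))*21 = (49*(-27))*21 = -1323*21 = -27783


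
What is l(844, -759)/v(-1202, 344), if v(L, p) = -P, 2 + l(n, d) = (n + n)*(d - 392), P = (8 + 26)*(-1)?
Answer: -971445/17 ≈ -57144.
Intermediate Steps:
P = -34 (P = 34*(-1) = -34)
l(n, d) = -2 + 2*n*(-392 + d) (l(n, d) = -2 + (n + n)*(d - 392) = -2 + (2*n)*(-392 + d) = -2 + 2*n*(-392 + d))
v(L, p) = 34 (v(L, p) = -1*(-34) = 34)
l(844, -759)/v(-1202, 344) = (-2 - 784*844 + 2*(-759)*844)/34 = (-2 - 661696 - 1281192)*(1/34) = -1942890*1/34 = -971445/17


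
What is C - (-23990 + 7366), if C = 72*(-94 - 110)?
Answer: 1936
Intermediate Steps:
C = -14688 (C = 72*(-204) = -14688)
C - (-23990 + 7366) = -14688 - (-23990 + 7366) = -14688 - 1*(-16624) = -14688 + 16624 = 1936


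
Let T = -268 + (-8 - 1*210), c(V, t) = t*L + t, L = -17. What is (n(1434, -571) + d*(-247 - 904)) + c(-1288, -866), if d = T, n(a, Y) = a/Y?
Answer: 327319748/571 ≈ 5.7324e+5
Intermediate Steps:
c(V, t) = -16*t (c(V, t) = t*(-17) + t = -17*t + t = -16*t)
T = -486 (T = -268 + (-8 - 210) = -268 - 218 = -486)
d = -486
(n(1434, -571) + d*(-247 - 904)) + c(-1288, -866) = (1434/(-571) - 486*(-247 - 904)) - 16*(-866) = (1434*(-1/571) - 486*(-1151)) + 13856 = (-1434/571 + 559386) + 13856 = 319407972/571 + 13856 = 327319748/571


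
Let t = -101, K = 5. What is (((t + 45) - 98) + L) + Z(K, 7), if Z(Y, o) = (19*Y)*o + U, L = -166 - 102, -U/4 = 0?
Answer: 243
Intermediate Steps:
U = 0 (U = -4*0 = 0)
L = -268
Z(Y, o) = 19*Y*o (Z(Y, o) = (19*Y)*o + 0 = 19*Y*o + 0 = 19*Y*o)
(((t + 45) - 98) + L) + Z(K, 7) = (((-101 + 45) - 98) - 268) + 19*5*7 = ((-56 - 98) - 268) + 665 = (-154 - 268) + 665 = -422 + 665 = 243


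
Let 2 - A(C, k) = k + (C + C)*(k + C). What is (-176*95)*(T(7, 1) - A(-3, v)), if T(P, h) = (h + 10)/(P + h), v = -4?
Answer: -624910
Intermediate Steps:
T(P, h) = (10 + h)/(P + h)
A(C, k) = 2 - k - 2*C*(C + k) (A(C, k) = 2 - (k + (C + C)*(k + C)) = 2 - (k + (2*C)*(C + k)) = 2 - (k + 2*C*(C + k)) = 2 + (-k - 2*C*(C + k)) = 2 - k - 2*C*(C + k))
(-176*95)*(T(7, 1) - A(-3, v)) = (-176*95)*((10 + 1)/(7 + 1) - (2 - 1*(-4) - 2*(-3)² - 2*(-3)*(-4))) = -16720*(11/8 - (2 + 4 - 2*9 - 24)) = -16720*((⅛)*11 - (2 + 4 - 18 - 24)) = -16720*(11/8 - 1*(-36)) = -16720*(11/8 + 36) = -16720*299/8 = -624910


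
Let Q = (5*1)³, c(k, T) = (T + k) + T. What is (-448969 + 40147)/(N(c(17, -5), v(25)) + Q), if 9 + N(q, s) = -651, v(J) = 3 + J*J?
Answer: 408822/535 ≈ 764.15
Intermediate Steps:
c(k, T) = k + 2*T
v(J) = 3 + J²
Q = 125 (Q = 5³ = 125)
N(q, s) = -660 (N(q, s) = -9 - 651 = -660)
(-448969 + 40147)/(N(c(17, -5), v(25)) + Q) = (-448969 + 40147)/(-660 + 125) = -408822/(-535) = -408822*(-1/535) = 408822/535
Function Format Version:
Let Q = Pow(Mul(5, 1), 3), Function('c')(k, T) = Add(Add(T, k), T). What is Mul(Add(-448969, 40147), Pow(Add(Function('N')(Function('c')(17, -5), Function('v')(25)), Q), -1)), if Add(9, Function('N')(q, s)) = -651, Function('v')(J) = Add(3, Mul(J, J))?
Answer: Rational(408822, 535) ≈ 764.15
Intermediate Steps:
Function('c')(k, T) = Add(k, Mul(2, T))
Function('v')(J) = Add(3, Pow(J, 2))
Q = 125 (Q = Pow(5, 3) = 125)
Function('N')(q, s) = -660 (Function('N')(q, s) = Add(-9, -651) = -660)
Mul(Add(-448969, 40147), Pow(Add(Function('N')(Function('c')(17, -5), Function('v')(25)), Q), -1)) = Mul(Add(-448969, 40147), Pow(Add(-660, 125), -1)) = Mul(-408822, Pow(-535, -1)) = Mul(-408822, Rational(-1, 535)) = Rational(408822, 535)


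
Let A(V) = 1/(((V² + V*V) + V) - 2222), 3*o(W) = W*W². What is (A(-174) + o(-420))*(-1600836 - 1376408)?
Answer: 1068994773142391689/14539 ≈ 7.3526e+13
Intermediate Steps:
o(W) = W³/3 (o(W) = (W*W²)/3 = W³/3)
A(V) = 1/(-2222 + V + 2*V²) (A(V) = 1/(((V² + V²) + V) - 2222) = 1/((2*V² + V) - 2222) = 1/((V + 2*V²) - 2222) = 1/(-2222 + V + 2*V²))
(A(-174) + o(-420))*(-1600836 - 1376408) = (1/(-2222 - 174 + 2*(-174)²) + (⅓)*(-420)³)*(-1600836 - 1376408) = (1/(-2222 - 174 + 2*30276) + (⅓)*(-74088000))*(-2977244) = (1/(-2222 - 174 + 60552) - 24696000)*(-2977244) = (1/58156 - 24696000)*(-2977244) = -1436220575999/58156*(-2977244) = 1068994773142391689/14539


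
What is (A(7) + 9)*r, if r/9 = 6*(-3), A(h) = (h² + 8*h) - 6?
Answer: -17496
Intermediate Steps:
A(h) = -6 + h² + 8*h
r = -162 (r = 9*(6*(-3)) = 9*(-18) = -162)
(A(7) + 9)*r = ((-6 + 7² + 8*7) + 9)*(-162) = ((-6 + 49 + 56) + 9)*(-162) = (99 + 9)*(-162) = 108*(-162) = -17496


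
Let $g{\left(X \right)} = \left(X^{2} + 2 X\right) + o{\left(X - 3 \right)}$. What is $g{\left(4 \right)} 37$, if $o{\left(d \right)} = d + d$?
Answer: $962$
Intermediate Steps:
$o{\left(d \right)} = 2 d$
$g{\left(X \right)} = -6 + X^{2} + 4 X$ ($g{\left(X \right)} = \left(X^{2} + 2 X\right) + 2 \left(X - 3\right) = \left(X^{2} + 2 X\right) + 2 \left(-3 + X\right) = \left(X^{2} + 2 X\right) + \left(-6 + 2 X\right) = -6 + X^{2} + 4 X$)
$g{\left(4 \right)} 37 = \left(-6 + 4^{2} + 4 \cdot 4\right) 37 = \left(-6 + 16 + 16\right) 37 = 26 \cdot 37 = 962$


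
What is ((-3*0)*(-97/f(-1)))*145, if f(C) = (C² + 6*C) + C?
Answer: 0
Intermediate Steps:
f(C) = C² + 7*C
((-3*0)*(-97/f(-1)))*145 = ((-3*0)*(-97*(-1/(7 - 1))))*145 = (0*(-97/((-1*6))))*145 = (0*(-97/(-6)))*145 = (0*(-97*(-⅙)))*145 = (0*(97/6))*145 = 0*145 = 0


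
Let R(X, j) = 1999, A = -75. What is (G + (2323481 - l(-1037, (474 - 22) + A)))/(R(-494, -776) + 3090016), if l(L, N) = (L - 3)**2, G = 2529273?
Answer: 3771154/3092015 ≈ 1.2196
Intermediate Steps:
l(L, N) = (-3 + L)**2
(G + (2323481 - l(-1037, (474 - 22) + A)))/(R(-494, -776) + 3090016) = (2529273 + (2323481 - (-3 - 1037)**2))/(1999 + 3090016) = (2529273 + (2323481 - 1*(-1040)**2))/3092015 = (2529273 + (2323481 - 1*1081600))*(1/3092015) = (2529273 + (2323481 - 1081600))*(1/3092015) = (2529273 + 1241881)*(1/3092015) = 3771154*(1/3092015) = 3771154/3092015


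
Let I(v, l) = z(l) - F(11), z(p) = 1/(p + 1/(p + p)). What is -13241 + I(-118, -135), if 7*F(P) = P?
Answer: -3378936688/255157 ≈ -13243.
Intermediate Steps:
F(P) = P/7
z(p) = 1/(p + 1/(2*p))
I(v, l) = -11/7 + 2*l/(1 + 2*l²) (I(v, l) = 2*l/(1 + 2*l²) - 11/7 = -11/7 + 2*l/(1 + 2*l²))
-13241 + I(-118, -135) = -13241 + (-11 - 22*(-135)² + 14*(-135))/(7*(1 + 2*(-135)²)) = -13241 + (-11 - 22*18225 - 1890)/(7*(1 + 2*18225)) = -13241 + (-11 - 400950 - 1890)/(7*(1 + 36450)) = -13241 + (⅐)*(-402851)/36451 = -13241 + (⅐)*(1/36451)*(-402851) = -13241 - 402851/255157 = -3378936688/255157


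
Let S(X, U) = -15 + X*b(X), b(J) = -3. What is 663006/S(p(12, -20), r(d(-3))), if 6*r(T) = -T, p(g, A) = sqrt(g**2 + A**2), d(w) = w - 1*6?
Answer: 1105010/519 - 884008*sqrt(34)/519 ≈ -7802.7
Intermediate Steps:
d(w) = -6 + w (d(w) = w - 6 = -6 + w)
p(g, A) = sqrt(A**2 + g**2)
r(T) = -T/6 (r(T) = (-T)/6 = -T/6)
S(X, U) = -15 - 3*X (S(X, U) = -15 + X*(-3) = -15 - 3*X)
663006/S(p(12, -20), r(d(-3))) = 663006/(-15 - 3*sqrt((-20)**2 + 12**2)) = 663006/(-15 - 3*sqrt(400 + 144)) = 663006/(-15 - 12*sqrt(34))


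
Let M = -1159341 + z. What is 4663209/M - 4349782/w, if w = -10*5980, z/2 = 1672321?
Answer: 4892221426291/65340499900 ≈ 74.873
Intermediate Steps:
z = 3344642 (z = 2*1672321 = 3344642)
M = 2185301 (M = -1159341 + 3344642 = 2185301)
w = -59800
4663209/M - 4349782/w = 4663209/2185301 - 4349782/(-59800) = 4663209*(1/2185301) - 4349782*(-1/59800) = 4663209/2185301 + 2174891/29900 = 4892221426291/65340499900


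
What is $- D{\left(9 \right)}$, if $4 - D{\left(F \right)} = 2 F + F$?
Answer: $23$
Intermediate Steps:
$D{\left(F \right)} = 4 - 3 F$ ($D{\left(F \right)} = 4 - \left(2 F + F\right) = 4 - 3 F$)
$- D{\left(9 \right)} = - (4 - 27) = \left(-1\right) \left(-23\right) = 23$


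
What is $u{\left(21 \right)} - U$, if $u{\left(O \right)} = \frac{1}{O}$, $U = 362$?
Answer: $- \frac{7601}{21} \approx -361.95$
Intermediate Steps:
$u{\left(21 \right)} - U = \frac{1}{21} - 362 = - \frac{7601}{21}$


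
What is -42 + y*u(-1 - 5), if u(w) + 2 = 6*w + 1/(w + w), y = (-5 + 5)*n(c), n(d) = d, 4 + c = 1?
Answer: -42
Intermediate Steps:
c = -3 (c = -4 + 1 = -3)
y = 0 (y = (-5 + 5)*(-3) = 0*(-3) = 0)
u(w) = -2 + 1/(2*w) + 6*w (u(w) = -2 + (6*w + 1/(w + w)) = -2 + (6*w + 1/(2*w)) = -2 + (1/(2*w) + 6*w) = -2 + 1/(2*w) + 6*w)
-42 + y*u(-1 - 5) = -42 + 0*(-2 + 1/(2*(-1 - 5)) + 6*(-1 - 5)) = -42 + 0*(-2 + (½)/(-6) + 6*(-6)) = -42 + 0*(-2 + (½)*(-⅙) - 36) = -42 + 0*(-2 - 1/12 - 36) = -42 + 0*(-457/12) = -42 + 0 = -42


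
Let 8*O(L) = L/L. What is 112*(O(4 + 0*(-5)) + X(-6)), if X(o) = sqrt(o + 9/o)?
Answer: 14 + 56*I*sqrt(30) ≈ 14.0 + 306.72*I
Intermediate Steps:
O(L) = 1/8 (O(L) = (L/L)/8 = (1/8)*1 = 1/8)
112*(O(4 + 0*(-5)) + X(-6)) = 112*(1/8 + sqrt(-6 + 9/(-6))) = 112*(1/8 + sqrt(-6 + 9*(-1/6))) = 112*(1/8 + sqrt(-6 - 3/2)) = 112*(1/8 + sqrt(-15/2)) = 112*(1/8 + I*sqrt(30)/2) = 14 + 56*I*sqrt(30)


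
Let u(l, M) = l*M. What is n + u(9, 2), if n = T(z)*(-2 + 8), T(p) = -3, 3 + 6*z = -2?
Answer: 0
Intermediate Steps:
z = -5/6 (z = -1/2 + (1/6)*(-2) = -1/2 - 1/3 = -5/6 ≈ -0.83333)
u(l, M) = M*l
n = -18 (n = -3*(-2 + 8) = -3*6 = -18)
n + u(9, 2) = -18 + 2*9 = -18 + 18 = 0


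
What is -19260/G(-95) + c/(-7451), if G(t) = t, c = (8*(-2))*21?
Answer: 28707636/141569 ≈ 202.78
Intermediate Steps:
c = -336 (c = -16*21 = -336)
-19260/G(-95) + c/(-7451) = -19260/(-95) - 336/(-7451) = -19260*(-1/95) - 336*(-1/7451) = 3852/19 + 336/7451 = 28707636/141569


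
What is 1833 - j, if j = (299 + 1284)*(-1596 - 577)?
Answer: 3441692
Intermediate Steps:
j = -3439859 (j = 1583*(-2173) = -3439859)
1833 - j = 1833 - 1*(-3439859) = 1833 + 3439859 = 3441692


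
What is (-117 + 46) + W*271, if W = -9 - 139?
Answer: -40179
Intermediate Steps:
W = -148
(-117 + 46) + W*271 = (-117 + 46) - 148*271 = -71 - 40108 = -40179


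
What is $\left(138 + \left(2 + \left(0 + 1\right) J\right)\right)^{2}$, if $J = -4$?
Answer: $18496$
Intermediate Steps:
$\left(138 + \left(2 + \left(0 + 1\right) J\right)\right)^{2} = \left(138 + \left(2 + \left(0 + 1\right) \left(-4\right)\right)\right)^{2} = \left(138 + \left(2 + 1 \left(-4\right)\right)\right)^{2} = \left(138 + \left(2 - 4\right)\right)^{2} = \left(138 - 2\right)^{2} = 136^{2} = 18496$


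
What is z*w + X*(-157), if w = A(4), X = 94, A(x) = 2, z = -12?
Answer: -14782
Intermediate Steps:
w = 2
z*w + X*(-157) = -12*2 + 94*(-157) = -24 - 14758 = -14782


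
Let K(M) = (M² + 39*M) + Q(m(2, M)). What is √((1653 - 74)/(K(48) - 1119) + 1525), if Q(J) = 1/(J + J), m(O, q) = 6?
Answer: √2053023675505/36685 ≈ 39.058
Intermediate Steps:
Q(J) = 1/(2*J)
K(M) = 1/12 + M² + 39*M (K(M) = (M² + 39*M) + (½)/6 = (M² + 39*M) + (½)*(⅙) = (M² + 39*M) + 1/12 = 1/12 + M² + 39*M)
√((1653 - 74)/(K(48) - 1119) + 1525) = √((1653 - 74)/((1/12 + 48² + 39*48) - 1119) + 1525) = √(1579/((1/12 + 2304 + 1872) - 1119) + 1525) = √(1579/(50113/12 - 1119) + 1525) = √(1579/(36685/12) + 1525) = √(1579*(12/36685) + 1525) = √(18948/36685 + 1525) = √(55963573/36685) = √2053023675505/36685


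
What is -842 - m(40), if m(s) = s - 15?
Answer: -867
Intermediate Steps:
m(s) = -15 + s
-842 - m(40) = -842 - (-15 + 40) = -842 - 1*25 = -842 - 25 = -867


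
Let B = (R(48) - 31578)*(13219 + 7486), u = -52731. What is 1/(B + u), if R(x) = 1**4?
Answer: -1/653854516 ≈ -1.5294e-9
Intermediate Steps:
R(x) = 1
B = -653801785 (B = (1 - 31578)*(13219 + 7486) = -31577*20705 = -653801785)
1/(B + u) = 1/(-653801785 - 52731) = 1/(-653854516) = -1/653854516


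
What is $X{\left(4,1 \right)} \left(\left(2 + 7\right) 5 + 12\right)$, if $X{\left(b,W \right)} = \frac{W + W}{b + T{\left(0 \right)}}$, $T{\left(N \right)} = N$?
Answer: $\frac{57}{2} \approx 28.5$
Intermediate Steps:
$X{\left(b,W \right)} = \frac{2 W}{b}$ ($X{\left(b,W \right)} = \frac{W + W}{b + 0} = \frac{2 W}{b}$)
$X{\left(4,1 \right)} \left(\left(2 + 7\right) 5 + 12\right) = 2 \cdot 1 \cdot \frac{1}{4} \left(\left(2 + 7\right) 5 + 12\right) = 2 \cdot 1 \cdot \frac{1}{4} \left(9 \cdot 5 + 12\right) = \frac{45 + 12}{2} = \frac{1}{2} \cdot 57 = \frac{57}{2}$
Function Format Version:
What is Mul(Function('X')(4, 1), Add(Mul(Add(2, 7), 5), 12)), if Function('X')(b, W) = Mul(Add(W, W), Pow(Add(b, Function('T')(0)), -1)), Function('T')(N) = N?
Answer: Rational(57, 2) ≈ 28.500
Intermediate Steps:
Function('X')(b, W) = Mul(2, W, Pow(b, -1)) (Function('X')(b, W) = Mul(Add(W, W), Pow(Add(b, 0), -1)) = Mul(Mul(2, W), Pow(b, -1)) = Mul(2, W, Pow(b, -1)))
Mul(Function('X')(4, 1), Add(Mul(Add(2, 7), 5), 12)) = Mul(Mul(2, 1, Pow(4, -1)), Add(Mul(Add(2, 7), 5), 12)) = Mul(Mul(2, 1, Rational(1, 4)), Add(Mul(9, 5), 12)) = Mul(Rational(1, 2), Add(45, 12)) = Mul(Rational(1, 2), 57) = Rational(57, 2)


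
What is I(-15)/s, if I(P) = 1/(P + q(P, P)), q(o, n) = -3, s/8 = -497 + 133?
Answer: 1/52416 ≈ 1.9078e-5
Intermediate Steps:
s = -2912 (s = 8*(-497 + 133) = 8*(-364) = -2912)
I(P) = 1/(-3 + P) (I(P) = 1/(P - 3) = 1/(-3 + P))
I(-15)/s = 1/(-3 - 15*(-2912)) = -1/2912/(-18) = -1/18*(-1/2912) = 1/52416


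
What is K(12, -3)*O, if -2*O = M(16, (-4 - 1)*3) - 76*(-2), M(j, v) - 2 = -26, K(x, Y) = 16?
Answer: -1024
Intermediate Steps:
M(j, v) = -24 (M(j, v) = 2 - 26 = -24)
O = -64 (O = -(-24 - 76*(-2))/2 = -(-24 - 1*(-152))/2 = -(-24 + 152)/2 = -½*128 = -64)
K(12, -3)*O = 16*(-64) = -1024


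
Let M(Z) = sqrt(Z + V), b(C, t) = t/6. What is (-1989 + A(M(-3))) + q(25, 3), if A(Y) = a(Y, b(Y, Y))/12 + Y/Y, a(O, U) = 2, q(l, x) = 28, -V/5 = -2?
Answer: -11759/6 ≈ -1959.8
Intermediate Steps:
V = 10 (V = -5*(-2) = 10)
b(C, t) = t/6 (b(C, t) = t*(1/6) = t/6)
M(Z) = sqrt(10 + Z) (M(Z) = sqrt(Z + 10) = sqrt(10 + Z))
A(Y) = 7/6 (A(Y) = 2/12 + Y/Y = 2*(1/12) + 1 = 1/6 + 1 = 7/6)
(-1989 + A(M(-3))) + q(25, 3) = (-1989 + 7/6) + 28 = -11927/6 + 28 = -11759/6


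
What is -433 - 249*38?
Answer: -9895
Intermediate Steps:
-433 - 249*38 = -433 - 9462 = -9895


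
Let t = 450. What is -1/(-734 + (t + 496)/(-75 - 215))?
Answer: 145/106903 ≈ 0.0013564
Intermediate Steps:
-1/(-734 + (t + 496)/(-75 - 215)) = -1/(-734 + (450 + 496)/(-75 - 215)) = -1/(-734 + 946/(-290)) = -1/(-734 + 946*(-1/290)) = -1/(-734 - 473/145) = -1/(-106903/145) = -1*(-145/106903) = 145/106903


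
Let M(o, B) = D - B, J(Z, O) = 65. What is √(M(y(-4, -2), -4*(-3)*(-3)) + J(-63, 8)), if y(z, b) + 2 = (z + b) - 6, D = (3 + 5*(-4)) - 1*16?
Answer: 2*√17 ≈ 8.2462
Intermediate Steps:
D = -33 (D = (3 - 20) - 16 = -17 - 16 = -33)
y(z, b) = -8 + b + z (y(z, b) = -2 + ((z + b) - 6) = -2 + ((b + z) - 6) = -2 + (-6 + b + z) = -8 + b + z)
M(o, B) = -33 - B
√(M(y(-4, -2), -4*(-3)*(-3)) + J(-63, 8)) = √((-33 - (-4*(-3))*(-3)) + 65) = √((-33 - 12*(-3)) + 65) = √((-33 - 1*(-36)) + 65) = √((-33 + 36) + 65) = √(3 + 65) = √68 = 2*√17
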